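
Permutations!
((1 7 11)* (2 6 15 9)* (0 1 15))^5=(0 9 7 6 15 1 2 11)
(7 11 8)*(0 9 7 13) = (0 9 7 11 8 13) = [9, 1, 2, 3, 4, 5, 6, 11, 13, 7, 10, 8, 12, 0]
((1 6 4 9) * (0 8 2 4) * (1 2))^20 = (2 9 4)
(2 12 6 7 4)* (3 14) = [0, 1, 12, 14, 2, 5, 7, 4, 8, 9, 10, 11, 6, 13, 3] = (2 12 6 7 4)(3 14)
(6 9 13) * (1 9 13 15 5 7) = (1 9 15 5 7)(6 13) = [0, 9, 2, 3, 4, 7, 13, 1, 8, 15, 10, 11, 12, 6, 14, 5]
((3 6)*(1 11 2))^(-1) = (1 2 11)(3 6)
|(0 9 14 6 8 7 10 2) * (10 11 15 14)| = |(0 9 10 2)(6 8 7 11 15 14)| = 12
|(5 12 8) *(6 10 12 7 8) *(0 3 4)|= |(0 3 4)(5 7 8)(6 10 12)|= 3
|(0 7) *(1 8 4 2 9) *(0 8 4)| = 12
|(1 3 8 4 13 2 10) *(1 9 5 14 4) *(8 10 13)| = |(1 3 10 9 5 14 4 8)(2 13)| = 8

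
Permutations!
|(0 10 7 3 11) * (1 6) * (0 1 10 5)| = |(0 5)(1 6 10 7 3 11)| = 6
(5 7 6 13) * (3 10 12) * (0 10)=(0 10 12 3)(5 7 6 13)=[10, 1, 2, 0, 4, 7, 13, 6, 8, 9, 12, 11, 3, 5]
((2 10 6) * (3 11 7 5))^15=((2 10 6)(3 11 7 5))^15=(3 5 7 11)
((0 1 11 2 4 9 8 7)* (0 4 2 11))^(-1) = ((11)(0 1)(4 9 8 7))^(-1) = (11)(0 1)(4 7 8 9)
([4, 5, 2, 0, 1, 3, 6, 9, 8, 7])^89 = (0 3 5 1 4)(7 9)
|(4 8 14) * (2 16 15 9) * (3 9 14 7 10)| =|(2 16 15 14 4 8 7 10 3 9)| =10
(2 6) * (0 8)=(0 8)(2 6)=[8, 1, 6, 3, 4, 5, 2, 7, 0]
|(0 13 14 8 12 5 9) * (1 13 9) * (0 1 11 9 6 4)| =24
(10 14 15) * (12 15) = (10 14 12 15) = [0, 1, 2, 3, 4, 5, 6, 7, 8, 9, 14, 11, 15, 13, 12, 10]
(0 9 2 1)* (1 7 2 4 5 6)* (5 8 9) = (0 5 6 1)(2 7)(4 8 9) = [5, 0, 7, 3, 8, 6, 1, 2, 9, 4]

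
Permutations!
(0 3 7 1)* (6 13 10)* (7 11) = (0 3 11 7 1)(6 13 10) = [3, 0, 2, 11, 4, 5, 13, 1, 8, 9, 6, 7, 12, 10]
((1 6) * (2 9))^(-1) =(1 6)(2 9)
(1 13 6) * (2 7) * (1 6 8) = (1 13 8)(2 7) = [0, 13, 7, 3, 4, 5, 6, 2, 1, 9, 10, 11, 12, 8]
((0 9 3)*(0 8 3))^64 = ((0 9)(3 8))^64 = (9)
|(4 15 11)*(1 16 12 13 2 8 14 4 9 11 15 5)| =18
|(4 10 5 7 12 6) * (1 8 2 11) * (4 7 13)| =12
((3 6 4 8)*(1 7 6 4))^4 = ((1 7 6)(3 4 8))^4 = (1 7 6)(3 4 8)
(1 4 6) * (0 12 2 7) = (0 12 2 7)(1 4 6) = [12, 4, 7, 3, 6, 5, 1, 0, 8, 9, 10, 11, 2]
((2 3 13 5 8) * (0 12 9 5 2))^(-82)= (0 5 12 8 9)(2 13 3)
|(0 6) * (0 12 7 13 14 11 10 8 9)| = |(0 6 12 7 13 14 11 10 8 9)| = 10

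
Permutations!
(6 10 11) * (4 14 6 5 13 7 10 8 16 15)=[0, 1, 2, 3, 14, 13, 8, 10, 16, 9, 11, 5, 12, 7, 6, 4, 15]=(4 14 6 8 16 15)(5 13 7 10 11)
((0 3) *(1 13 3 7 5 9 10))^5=((0 7 5 9 10 1 13 3))^5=(0 1 5 3 10 7 13 9)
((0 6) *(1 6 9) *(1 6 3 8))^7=((0 9 6)(1 3 8))^7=(0 9 6)(1 3 8)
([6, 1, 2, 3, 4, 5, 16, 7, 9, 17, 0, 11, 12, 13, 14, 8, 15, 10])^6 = (0 17 8 16)(6 10 9 15)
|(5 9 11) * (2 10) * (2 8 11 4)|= |(2 10 8 11 5 9 4)|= 7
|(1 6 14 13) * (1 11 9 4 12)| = 8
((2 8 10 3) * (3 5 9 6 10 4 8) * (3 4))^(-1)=(2 3 8 4)(5 10 6 9)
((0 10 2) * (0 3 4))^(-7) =((0 10 2 3 4))^(-7) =(0 3 10 4 2)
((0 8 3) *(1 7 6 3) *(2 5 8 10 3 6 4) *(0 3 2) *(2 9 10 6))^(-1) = (0 4 7 1 8 5 2 6)(9 10)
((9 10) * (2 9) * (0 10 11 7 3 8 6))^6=(0 3 9)(2 6 7)(8 11 10)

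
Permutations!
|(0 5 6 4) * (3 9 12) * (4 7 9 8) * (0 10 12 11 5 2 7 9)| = |(0 2 7)(3 8 4 10 12)(5 6 9 11)| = 60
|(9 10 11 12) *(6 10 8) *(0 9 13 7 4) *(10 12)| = |(0 9 8 6 12 13 7 4)(10 11)| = 8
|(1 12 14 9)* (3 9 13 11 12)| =|(1 3 9)(11 12 14 13)| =12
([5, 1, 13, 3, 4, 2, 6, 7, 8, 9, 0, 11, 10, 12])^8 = [2, 1, 12, 3, 4, 13, 6, 7, 8, 9, 5, 11, 0, 10]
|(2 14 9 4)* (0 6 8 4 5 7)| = |(0 6 8 4 2 14 9 5 7)| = 9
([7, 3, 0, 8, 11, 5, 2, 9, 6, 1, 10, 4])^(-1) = (0 2 6 8 3 1 9 7)(4 11)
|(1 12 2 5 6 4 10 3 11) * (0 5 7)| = 11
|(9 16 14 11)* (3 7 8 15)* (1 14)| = 20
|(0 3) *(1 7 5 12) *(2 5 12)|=6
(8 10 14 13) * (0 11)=[11, 1, 2, 3, 4, 5, 6, 7, 10, 9, 14, 0, 12, 8, 13]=(0 11)(8 10 14 13)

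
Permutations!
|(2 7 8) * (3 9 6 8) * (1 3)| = |(1 3 9 6 8 2 7)| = 7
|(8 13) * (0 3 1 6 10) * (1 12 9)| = 14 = |(0 3 12 9 1 6 10)(8 13)|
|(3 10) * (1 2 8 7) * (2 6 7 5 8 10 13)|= 12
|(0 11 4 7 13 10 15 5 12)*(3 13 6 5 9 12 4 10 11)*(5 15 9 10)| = 12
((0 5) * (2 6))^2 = ((0 5)(2 6))^2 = (6)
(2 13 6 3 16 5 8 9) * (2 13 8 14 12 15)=[0, 1, 8, 16, 4, 14, 3, 7, 9, 13, 10, 11, 15, 6, 12, 2, 5]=(2 8 9 13 6 3 16 5 14 12 15)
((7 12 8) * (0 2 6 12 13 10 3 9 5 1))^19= ((0 2 6 12 8 7 13 10 3 9 5 1))^19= (0 10 6 9 8 1 13 2 3 12 5 7)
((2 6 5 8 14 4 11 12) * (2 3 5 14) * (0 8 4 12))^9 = (0 11 4 5 3 12 14 6 2 8)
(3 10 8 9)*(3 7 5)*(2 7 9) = (2 7 5 3 10 8) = [0, 1, 7, 10, 4, 3, 6, 5, 2, 9, 8]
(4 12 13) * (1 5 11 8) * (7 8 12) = (1 5 11 12 13 4 7 8) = [0, 5, 2, 3, 7, 11, 6, 8, 1, 9, 10, 12, 13, 4]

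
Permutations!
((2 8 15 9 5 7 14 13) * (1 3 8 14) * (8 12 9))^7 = (1 3 12 9 5 7)(2 14 13)(8 15)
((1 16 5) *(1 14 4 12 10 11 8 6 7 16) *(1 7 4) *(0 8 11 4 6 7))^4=(0 5 8 14 7 1 16)(4 12 10)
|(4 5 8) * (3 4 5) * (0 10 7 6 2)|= 10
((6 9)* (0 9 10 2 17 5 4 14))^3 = (0 10 5)(2 4 9)(6 17 14)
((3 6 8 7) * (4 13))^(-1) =(3 7 8 6)(4 13)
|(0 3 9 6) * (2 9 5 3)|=4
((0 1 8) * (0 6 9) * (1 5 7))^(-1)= (0 9 6 8 1 7 5)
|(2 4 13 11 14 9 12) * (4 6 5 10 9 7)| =|(2 6 5 10 9 12)(4 13 11 14 7)| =30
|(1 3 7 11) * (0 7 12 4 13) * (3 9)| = 9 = |(0 7 11 1 9 3 12 4 13)|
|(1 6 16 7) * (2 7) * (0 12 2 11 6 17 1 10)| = 30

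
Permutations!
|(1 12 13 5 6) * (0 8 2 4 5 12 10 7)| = |(0 8 2 4 5 6 1 10 7)(12 13)| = 18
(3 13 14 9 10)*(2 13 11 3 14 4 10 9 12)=(2 13 4 10 14 12)(3 11)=[0, 1, 13, 11, 10, 5, 6, 7, 8, 9, 14, 3, 2, 4, 12]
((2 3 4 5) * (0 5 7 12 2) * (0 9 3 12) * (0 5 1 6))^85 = ((0 1 6)(2 12)(3 4 7 5 9))^85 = (0 1 6)(2 12)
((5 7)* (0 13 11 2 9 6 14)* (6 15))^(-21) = (0 2 6 13 9 14 11 15)(5 7) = ((0 13 11 2 9 15 6 14)(5 7))^(-21)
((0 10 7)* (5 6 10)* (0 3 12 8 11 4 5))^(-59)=((3 12 8 11 4 5 6 10 7))^(-59)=(3 4 7 11 10 8 6 12 5)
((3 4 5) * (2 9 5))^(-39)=(2 9 5 3 4)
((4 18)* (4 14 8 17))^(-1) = (4 17 8 14 18)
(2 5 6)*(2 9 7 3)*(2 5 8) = (2 8)(3 5 6 9 7) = [0, 1, 8, 5, 4, 6, 9, 3, 2, 7]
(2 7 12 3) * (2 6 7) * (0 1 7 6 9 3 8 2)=(0 1 7 12 8 2)(3 9)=[1, 7, 0, 9, 4, 5, 6, 12, 2, 3, 10, 11, 8]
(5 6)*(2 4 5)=(2 4 5 6)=[0, 1, 4, 3, 5, 6, 2]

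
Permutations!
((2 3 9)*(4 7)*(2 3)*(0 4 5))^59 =((0 4 7 5)(3 9))^59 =(0 5 7 4)(3 9)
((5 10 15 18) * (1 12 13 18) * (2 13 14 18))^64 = (1 12 14 18 5 10 15)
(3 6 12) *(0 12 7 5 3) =(0 12)(3 6 7 5) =[12, 1, 2, 6, 4, 3, 7, 5, 8, 9, 10, 11, 0]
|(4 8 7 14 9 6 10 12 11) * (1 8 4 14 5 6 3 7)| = |(1 8)(3 7 5 6 10 12 11 14 9)| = 18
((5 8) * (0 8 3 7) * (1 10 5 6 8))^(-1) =(0 7 3 5 10 1)(6 8)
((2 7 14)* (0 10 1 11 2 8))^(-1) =((0 10 1 11 2 7 14 8))^(-1) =(0 8 14 7 2 11 1 10)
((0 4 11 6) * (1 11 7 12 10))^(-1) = ((0 4 7 12 10 1 11 6))^(-1) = (0 6 11 1 10 12 7 4)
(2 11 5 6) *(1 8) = (1 8)(2 11 5 6) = [0, 8, 11, 3, 4, 6, 2, 7, 1, 9, 10, 5]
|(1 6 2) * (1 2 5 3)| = |(1 6 5 3)| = 4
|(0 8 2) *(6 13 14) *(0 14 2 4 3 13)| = |(0 8 4 3 13 2 14 6)| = 8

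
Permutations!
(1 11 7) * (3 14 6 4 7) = (1 11 3 14 6 4 7) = [0, 11, 2, 14, 7, 5, 4, 1, 8, 9, 10, 3, 12, 13, 6]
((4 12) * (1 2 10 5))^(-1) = ((1 2 10 5)(4 12))^(-1) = (1 5 10 2)(4 12)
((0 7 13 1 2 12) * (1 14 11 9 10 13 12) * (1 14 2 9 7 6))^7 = (0 14 9 12 2 1 7 13 6 11 10)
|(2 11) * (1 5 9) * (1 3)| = |(1 5 9 3)(2 11)| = 4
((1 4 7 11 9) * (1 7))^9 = ((1 4)(7 11 9))^9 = (11)(1 4)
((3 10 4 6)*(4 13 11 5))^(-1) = ((3 10 13 11 5 4 6))^(-1) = (3 6 4 5 11 13 10)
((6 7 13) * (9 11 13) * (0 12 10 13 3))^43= ((0 12 10 13 6 7 9 11 3))^43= (0 11 7 13 12 3 9 6 10)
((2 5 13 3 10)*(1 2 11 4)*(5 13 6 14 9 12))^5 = (14)(1 11 3 2 4 10 13)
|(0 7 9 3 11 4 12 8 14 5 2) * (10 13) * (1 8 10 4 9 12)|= |(0 7 12 10 13 4 1 8 14 5 2)(3 11 9)|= 33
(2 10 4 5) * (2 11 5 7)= (2 10 4 7)(5 11)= [0, 1, 10, 3, 7, 11, 6, 2, 8, 9, 4, 5]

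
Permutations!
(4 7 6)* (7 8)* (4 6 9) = (4 8 7 9) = [0, 1, 2, 3, 8, 5, 6, 9, 7, 4]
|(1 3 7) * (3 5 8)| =5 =|(1 5 8 3 7)|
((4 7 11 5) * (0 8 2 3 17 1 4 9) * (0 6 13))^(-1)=(0 13 6 9 5 11 7 4 1 17 3 2 8)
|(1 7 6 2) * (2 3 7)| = 6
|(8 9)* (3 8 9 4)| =|(9)(3 8 4)| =3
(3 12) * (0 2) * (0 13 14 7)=(0 2 13 14 7)(3 12)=[2, 1, 13, 12, 4, 5, 6, 0, 8, 9, 10, 11, 3, 14, 7]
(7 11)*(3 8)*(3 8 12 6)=(3 12 6)(7 11)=[0, 1, 2, 12, 4, 5, 3, 11, 8, 9, 10, 7, 6]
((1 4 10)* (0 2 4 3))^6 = (10) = ((0 2 4 10 1 3))^6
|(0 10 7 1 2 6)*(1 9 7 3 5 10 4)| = |(0 4 1 2 6)(3 5 10)(7 9)| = 30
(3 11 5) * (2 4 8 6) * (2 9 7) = [0, 1, 4, 11, 8, 3, 9, 2, 6, 7, 10, 5] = (2 4 8 6 9 7)(3 11 5)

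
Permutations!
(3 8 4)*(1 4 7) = (1 4 3 8 7) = [0, 4, 2, 8, 3, 5, 6, 1, 7]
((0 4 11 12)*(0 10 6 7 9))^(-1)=(0 9 7 6 10 12 11 4)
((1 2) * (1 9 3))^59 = ((1 2 9 3))^59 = (1 3 9 2)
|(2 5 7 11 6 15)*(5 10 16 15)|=|(2 10 16 15)(5 7 11 6)|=4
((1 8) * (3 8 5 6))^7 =((1 5 6 3 8))^7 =(1 6 8 5 3)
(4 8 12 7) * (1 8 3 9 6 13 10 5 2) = (1 8 12 7 4 3 9 6 13 10 5 2) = [0, 8, 1, 9, 3, 2, 13, 4, 12, 6, 5, 11, 7, 10]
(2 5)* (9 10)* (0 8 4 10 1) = [8, 0, 5, 3, 10, 2, 6, 7, 4, 1, 9] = (0 8 4 10 9 1)(2 5)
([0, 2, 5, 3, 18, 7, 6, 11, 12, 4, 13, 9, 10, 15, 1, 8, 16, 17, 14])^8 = (1 14 18 4 9 11 7 5 2)(8 13 12 15 10)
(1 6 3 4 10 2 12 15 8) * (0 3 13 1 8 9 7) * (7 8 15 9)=[3, 6, 12, 4, 10, 5, 13, 0, 15, 8, 2, 11, 9, 1, 14, 7]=(0 3 4 10 2 12 9 8 15 7)(1 6 13)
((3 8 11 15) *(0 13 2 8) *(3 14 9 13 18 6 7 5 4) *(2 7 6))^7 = (0 9 18 13 2 7 8 5 11 4 15 3 14)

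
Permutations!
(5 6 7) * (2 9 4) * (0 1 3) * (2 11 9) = (0 1 3)(4 11 9)(5 6 7) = [1, 3, 2, 0, 11, 6, 7, 5, 8, 4, 10, 9]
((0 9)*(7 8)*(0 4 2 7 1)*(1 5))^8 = ((0 9 4 2 7 8 5 1))^8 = (9)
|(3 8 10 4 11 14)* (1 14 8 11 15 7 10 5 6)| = |(1 14 3 11 8 5 6)(4 15 7 10)| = 28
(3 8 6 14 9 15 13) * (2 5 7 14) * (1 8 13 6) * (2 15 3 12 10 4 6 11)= [0, 8, 5, 13, 6, 7, 15, 14, 1, 3, 4, 2, 10, 12, 9, 11]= (1 8)(2 5 7 14 9 3 13 12 10 4 6 15 11)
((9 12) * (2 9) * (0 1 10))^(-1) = (0 10 1)(2 12 9)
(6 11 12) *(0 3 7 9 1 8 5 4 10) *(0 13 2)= (0 3 7 9 1 8 5 4 10 13 2)(6 11 12)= [3, 8, 0, 7, 10, 4, 11, 9, 5, 1, 13, 12, 6, 2]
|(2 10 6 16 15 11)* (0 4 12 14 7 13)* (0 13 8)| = 6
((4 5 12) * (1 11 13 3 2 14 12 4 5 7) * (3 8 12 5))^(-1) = (1 7 4 5 14 2 3 12 8 13 11)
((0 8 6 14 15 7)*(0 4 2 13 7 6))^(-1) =((0 8)(2 13 7 4)(6 14 15))^(-1) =(0 8)(2 4 7 13)(6 15 14)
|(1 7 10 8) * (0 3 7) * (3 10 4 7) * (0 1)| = |(0 10 8)(4 7)| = 6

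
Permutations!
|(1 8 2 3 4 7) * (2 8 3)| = 4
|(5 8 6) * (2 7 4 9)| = |(2 7 4 9)(5 8 6)| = 12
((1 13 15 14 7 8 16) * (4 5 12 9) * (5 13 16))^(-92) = ((1 16)(4 13 15 14 7 8 5 12 9))^(-92) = (16)(4 12 8 14 13 9 5 7 15)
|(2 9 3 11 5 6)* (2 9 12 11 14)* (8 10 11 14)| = 21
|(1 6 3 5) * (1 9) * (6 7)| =6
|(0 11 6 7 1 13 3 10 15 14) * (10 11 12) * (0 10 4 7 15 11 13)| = 10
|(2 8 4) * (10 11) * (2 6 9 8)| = |(4 6 9 8)(10 11)| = 4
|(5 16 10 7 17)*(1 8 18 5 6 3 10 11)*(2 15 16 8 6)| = |(1 6 3 10 7 17 2 15 16 11)(5 8 18)| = 30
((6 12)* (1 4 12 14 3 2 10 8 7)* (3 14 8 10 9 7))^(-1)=((14)(1 4 12 6 8 3 2 9 7))^(-1)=(14)(1 7 9 2 3 8 6 12 4)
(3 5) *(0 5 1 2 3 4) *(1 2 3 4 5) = (5)(0 1 3 2 4) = [1, 3, 4, 2, 0, 5]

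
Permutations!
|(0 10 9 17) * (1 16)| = 4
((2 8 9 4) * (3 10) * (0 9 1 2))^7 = (0 9 4)(1 2 8)(3 10)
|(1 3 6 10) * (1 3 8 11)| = 3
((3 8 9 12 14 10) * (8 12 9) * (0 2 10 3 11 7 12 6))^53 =((0 2 10 11 7 12 14 3 6))^53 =(0 6 3 14 12 7 11 10 2)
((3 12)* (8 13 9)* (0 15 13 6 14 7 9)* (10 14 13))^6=((0 15 10 14 7 9 8 6 13)(3 12))^6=(0 8 14)(6 7 15)(9 10 13)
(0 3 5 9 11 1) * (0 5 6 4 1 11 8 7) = [3, 5, 2, 6, 1, 9, 4, 0, 7, 8, 10, 11] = (11)(0 3 6 4 1 5 9 8 7)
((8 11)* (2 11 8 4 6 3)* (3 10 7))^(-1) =(2 3 7 10 6 4 11) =((2 11 4 6 10 7 3))^(-1)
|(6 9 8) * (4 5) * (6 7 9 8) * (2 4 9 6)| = 12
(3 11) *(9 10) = (3 11)(9 10) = [0, 1, 2, 11, 4, 5, 6, 7, 8, 10, 9, 3]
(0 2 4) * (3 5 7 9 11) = (0 2 4)(3 5 7 9 11) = [2, 1, 4, 5, 0, 7, 6, 9, 8, 11, 10, 3]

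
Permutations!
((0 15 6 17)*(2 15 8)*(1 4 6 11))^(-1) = ((0 8 2 15 11 1 4 6 17))^(-1) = (0 17 6 4 1 11 15 2 8)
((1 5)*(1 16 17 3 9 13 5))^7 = ((3 9 13 5 16 17))^7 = (3 9 13 5 16 17)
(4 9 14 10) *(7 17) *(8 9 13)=(4 13 8 9 14 10)(7 17)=[0, 1, 2, 3, 13, 5, 6, 17, 9, 14, 4, 11, 12, 8, 10, 15, 16, 7]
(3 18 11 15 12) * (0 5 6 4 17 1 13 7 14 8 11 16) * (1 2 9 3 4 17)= (0 5 6 17 2 9 3 18 16)(1 13 7 14 8 11 15 12 4)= [5, 13, 9, 18, 1, 6, 17, 14, 11, 3, 10, 15, 4, 7, 8, 12, 0, 2, 16]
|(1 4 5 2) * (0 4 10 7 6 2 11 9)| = |(0 4 5 11 9)(1 10 7 6 2)| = 5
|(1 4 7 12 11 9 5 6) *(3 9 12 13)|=8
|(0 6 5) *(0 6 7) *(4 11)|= |(0 7)(4 11)(5 6)|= 2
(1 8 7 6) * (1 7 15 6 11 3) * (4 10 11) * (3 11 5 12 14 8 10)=(1 10 5 12 14 8 15 6 7 4 3)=[0, 10, 2, 1, 3, 12, 7, 4, 15, 9, 5, 11, 14, 13, 8, 6]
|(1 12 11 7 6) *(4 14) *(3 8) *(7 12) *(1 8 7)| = |(3 7 6 8)(4 14)(11 12)| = 4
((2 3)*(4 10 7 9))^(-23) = (2 3)(4 10 7 9)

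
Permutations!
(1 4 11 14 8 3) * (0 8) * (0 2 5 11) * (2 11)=[8, 4, 5, 1, 0, 2, 6, 7, 3, 9, 10, 14, 12, 13, 11]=(0 8 3 1 4)(2 5)(11 14)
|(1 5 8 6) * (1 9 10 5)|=|(5 8 6 9 10)|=5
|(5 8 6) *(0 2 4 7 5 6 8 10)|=|(0 2 4 7 5 10)|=6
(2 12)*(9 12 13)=[0, 1, 13, 3, 4, 5, 6, 7, 8, 12, 10, 11, 2, 9]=(2 13 9 12)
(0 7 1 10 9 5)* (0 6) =(0 7 1 10 9 5 6) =[7, 10, 2, 3, 4, 6, 0, 1, 8, 5, 9]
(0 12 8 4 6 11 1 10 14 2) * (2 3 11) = (0 12 8 4 6 2)(1 10 14 3 11) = [12, 10, 0, 11, 6, 5, 2, 7, 4, 9, 14, 1, 8, 13, 3]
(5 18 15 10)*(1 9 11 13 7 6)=(1 9 11 13 7 6)(5 18 15 10)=[0, 9, 2, 3, 4, 18, 1, 6, 8, 11, 5, 13, 12, 7, 14, 10, 16, 17, 15]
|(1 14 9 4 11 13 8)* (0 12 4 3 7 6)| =|(0 12 4 11 13 8 1 14 9 3 7 6)| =12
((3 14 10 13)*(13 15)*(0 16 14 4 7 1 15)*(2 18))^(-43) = (0 16 14 10)(1 7 4 3 13 15)(2 18)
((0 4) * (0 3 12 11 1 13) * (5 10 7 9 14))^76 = (0 13 1 11 12 3 4)(5 10 7 9 14)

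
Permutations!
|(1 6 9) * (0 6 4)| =5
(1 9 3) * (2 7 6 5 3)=(1 9 2 7 6 5 3)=[0, 9, 7, 1, 4, 3, 5, 6, 8, 2]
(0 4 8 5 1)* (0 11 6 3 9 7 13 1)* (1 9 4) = (0 1 11 6 3 4 8 5)(7 13 9) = [1, 11, 2, 4, 8, 0, 3, 13, 5, 7, 10, 6, 12, 9]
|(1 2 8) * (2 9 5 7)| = |(1 9 5 7 2 8)| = 6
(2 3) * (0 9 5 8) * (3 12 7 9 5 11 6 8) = [5, 1, 12, 2, 4, 3, 8, 9, 0, 11, 10, 6, 7] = (0 5 3 2 12 7 9 11 6 8)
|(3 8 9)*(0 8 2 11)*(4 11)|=7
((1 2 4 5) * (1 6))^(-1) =(1 6 5 4 2)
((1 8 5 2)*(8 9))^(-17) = (1 5 9 2 8)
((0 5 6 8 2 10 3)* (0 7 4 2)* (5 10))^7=((0 10 3 7 4 2 5 6 8))^7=(0 6 2 7 10 8 5 4 3)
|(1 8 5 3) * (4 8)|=5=|(1 4 8 5 3)|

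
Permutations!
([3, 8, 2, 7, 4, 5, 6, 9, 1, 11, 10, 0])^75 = (11)(1 8)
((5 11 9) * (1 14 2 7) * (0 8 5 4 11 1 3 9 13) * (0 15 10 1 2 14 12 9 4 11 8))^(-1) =(1 10 15 13 11 9 12)(2 5 8 4 3 7)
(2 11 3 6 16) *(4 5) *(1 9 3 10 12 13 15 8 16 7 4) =[0, 9, 11, 6, 5, 1, 7, 4, 16, 3, 12, 10, 13, 15, 14, 8, 2] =(1 9 3 6 7 4 5)(2 11 10 12 13 15 8 16)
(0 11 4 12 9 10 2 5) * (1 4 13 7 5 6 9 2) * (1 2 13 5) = (0 11 5)(1 4 12 13 7)(2 6 9 10) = [11, 4, 6, 3, 12, 0, 9, 1, 8, 10, 2, 5, 13, 7]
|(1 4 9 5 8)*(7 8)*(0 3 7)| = |(0 3 7 8 1 4 9 5)| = 8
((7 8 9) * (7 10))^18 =((7 8 9 10))^18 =(7 9)(8 10)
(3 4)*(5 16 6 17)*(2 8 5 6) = (2 8 5 16)(3 4)(6 17) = [0, 1, 8, 4, 3, 16, 17, 7, 5, 9, 10, 11, 12, 13, 14, 15, 2, 6]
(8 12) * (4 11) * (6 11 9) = [0, 1, 2, 3, 9, 5, 11, 7, 12, 6, 10, 4, 8] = (4 9 6 11)(8 12)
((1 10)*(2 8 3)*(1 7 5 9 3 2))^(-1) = (1 3 9 5 7 10)(2 8)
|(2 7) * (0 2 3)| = |(0 2 7 3)| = 4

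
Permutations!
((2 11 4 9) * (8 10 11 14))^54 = (2 4 10 14 9 11 8)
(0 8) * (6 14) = (0 8)(6 14) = [8, 1, 2, 3, 4, 5, 14, 7, 0, 9, 10, 11, 12, 13, 6]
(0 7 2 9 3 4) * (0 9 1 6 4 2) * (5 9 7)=(0 5 9 3 2 1 6 4 7)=[5, 6, 1, 2, 7, 9, 4, 0, 8, 3]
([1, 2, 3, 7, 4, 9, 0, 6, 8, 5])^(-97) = [6, 0, 1, 2, 4, 9, 7, 3, 8, 5]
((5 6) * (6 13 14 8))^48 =(5 8 13 6 14)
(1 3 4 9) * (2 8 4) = (1 3 2 8 4 9) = [0, 3, 8, 2, 9, 5, 6, 7, 4, 1]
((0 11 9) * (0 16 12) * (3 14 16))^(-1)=((0 11 9 3 14 16 12))^(-1)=(0 12 16 14 3 9 11)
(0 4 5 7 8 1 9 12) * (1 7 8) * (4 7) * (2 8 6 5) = (0 7 1 9 12)(2 8 4)(5 6) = [7, 9, 8, 3, 2, 6, 5, 1, 4, 12, 10, 11, 0]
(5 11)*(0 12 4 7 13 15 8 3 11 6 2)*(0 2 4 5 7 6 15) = (0 12 5 15 8 3 11 7 13)(4 6) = [12, 1, 2, 11, 6, 15, 4, 13, 3, 9, 10, 7, 5, 0, 14, 8]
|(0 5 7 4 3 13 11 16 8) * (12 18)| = 18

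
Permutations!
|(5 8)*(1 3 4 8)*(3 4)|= 4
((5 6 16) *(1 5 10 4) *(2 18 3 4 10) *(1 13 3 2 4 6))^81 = (1 5)(2 18)(3 6 16 4 13)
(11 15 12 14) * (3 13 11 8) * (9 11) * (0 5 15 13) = (0 5 15 12 14 8 3)(9 11 13) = [5, 1, 2, 0, 4, 15, 6, 7, 3, 11, 10, 13, 14, 9, 8, 12]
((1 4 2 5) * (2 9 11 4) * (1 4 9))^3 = (1 4 5 2)(9 11)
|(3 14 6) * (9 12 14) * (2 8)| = 10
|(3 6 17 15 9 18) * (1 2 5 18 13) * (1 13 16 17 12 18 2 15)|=20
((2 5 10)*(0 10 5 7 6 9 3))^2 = ((0 10 2 7 6 9 3))^2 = (0 2 6 3 10 7 9)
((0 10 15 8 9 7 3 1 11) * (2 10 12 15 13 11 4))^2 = (0 15 9 3 4 10 11 12 8 7 1 2 13)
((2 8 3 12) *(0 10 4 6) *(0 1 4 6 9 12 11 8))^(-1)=((0 10 6 1 4 9 12 2)(3 11 8))^(-1)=(0 2 12 9 4 1 6 10)(3 8 11)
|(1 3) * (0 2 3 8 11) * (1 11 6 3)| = |(0 2 1 8 6 3 11)| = 7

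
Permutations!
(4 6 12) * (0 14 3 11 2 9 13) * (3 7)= (0 14 7 3 11 2 9 13)(4 6 12)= [14, 1, 9, 11, 6, 5, 12, 3, 8, 13, 10, 2, 4, 0, 7]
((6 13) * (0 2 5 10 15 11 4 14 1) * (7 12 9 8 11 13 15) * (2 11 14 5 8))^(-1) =(0 1 14 8 2 9 12 7 10 5 4 11)(6 13 15)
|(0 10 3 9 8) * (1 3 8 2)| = |(0 10 8)(1 3 9 2)| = 12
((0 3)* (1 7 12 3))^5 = (12)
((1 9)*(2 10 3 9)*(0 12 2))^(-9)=((0 12 2 10 3 9 1))^(-9)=(0 9 10 12 1 3 2)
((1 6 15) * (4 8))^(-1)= ((1 6 15)(4 8))^(-1)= (1 15 6)(4 8)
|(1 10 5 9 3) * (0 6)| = 10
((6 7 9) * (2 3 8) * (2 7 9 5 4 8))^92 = (9)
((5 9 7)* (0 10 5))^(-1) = ((0 10 5 9 7))^(-1) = (0 7 9 5 10)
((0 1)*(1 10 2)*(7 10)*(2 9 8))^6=(0 1 2 8 9 10 7)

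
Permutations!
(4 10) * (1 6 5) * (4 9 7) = (1 6 5)(4 10 9 7) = [0, 6, 2, 3, 10, 1, 5, 4, 8, 7, 9]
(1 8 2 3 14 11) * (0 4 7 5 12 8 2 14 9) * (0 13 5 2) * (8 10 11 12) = (0 4 7 2 3 9 13 5 8 14 12 10 11 1) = [4, 0, 3, 9, 7, 8, 6, 2, 14, 13, 11, 1, 10, 5, 12]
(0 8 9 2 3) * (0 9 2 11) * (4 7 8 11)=[11, 1, 3, 9, 7, 5, 6, 8, 2, 4, 10, 0]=(0 11)(2 3 9 4 7 8)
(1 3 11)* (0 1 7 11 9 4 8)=(0 1 3 9 4 8)(7 11)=[1, 3, 2, 9, 8, 5, 6, 11, 0, 4, 10, 7]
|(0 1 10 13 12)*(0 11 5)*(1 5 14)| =6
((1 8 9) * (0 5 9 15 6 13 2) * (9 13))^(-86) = ((0 5 13 2)(1 8 15 6 9))^(-86) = (0 13)(1 9 6 15 8)(2 5)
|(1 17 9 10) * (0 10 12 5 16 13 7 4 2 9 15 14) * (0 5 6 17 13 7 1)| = |(0 10)(1 13)(2 9 12 6 17 15 14 5 16 7 4)| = 22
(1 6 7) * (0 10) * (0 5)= (0 10 5)(1 6 7)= [10, 6, 2, 3, 4, 0, 7, 1, 8, 9, 5]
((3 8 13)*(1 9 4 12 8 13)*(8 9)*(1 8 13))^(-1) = ((1 13 3)(4 12 9))^(-1) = (1 3 13)(4 9 12)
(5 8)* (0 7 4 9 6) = (0 7 4 9 6)(5 8) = [7, 1, 2, 3, 9, 8, 0, 4, 5, 6]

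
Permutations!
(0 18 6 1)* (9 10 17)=(0 18 6 1)(9 10 17)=[18, 0, 2, 3, 4, 5, 1, 7, 8, 10, 17, 11, 12, 13, 14, 15, 16, 9, 6]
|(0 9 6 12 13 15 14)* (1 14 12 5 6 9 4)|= 12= |(0 4 1 14)(5 6)(12 13 15)|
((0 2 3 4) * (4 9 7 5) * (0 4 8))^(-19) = (0 3 7 8 2 9 5)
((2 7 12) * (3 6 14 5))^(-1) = ((2 7 12)(3 6 14 5))^(-1) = (2 12 7)(3 5 14 6)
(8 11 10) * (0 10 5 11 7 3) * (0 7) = (0 10 8)(3 7)(5 11) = [10, 1, 2, 7, 4, 11, 6, 3, 0, 9, 8, 5]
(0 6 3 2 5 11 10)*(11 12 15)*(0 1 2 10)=(0 6 3 10 1 2 5 12 15 11)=[6, 2, 5, 10, 4, 12, 3, 7, 8, 9, 1, 0, 15, 13, 14, 11]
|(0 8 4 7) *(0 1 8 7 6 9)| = 7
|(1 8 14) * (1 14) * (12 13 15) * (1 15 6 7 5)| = 8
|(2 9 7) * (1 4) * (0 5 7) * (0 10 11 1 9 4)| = 9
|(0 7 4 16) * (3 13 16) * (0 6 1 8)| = |(0 7 4 3 13 16 6 1 8)| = 9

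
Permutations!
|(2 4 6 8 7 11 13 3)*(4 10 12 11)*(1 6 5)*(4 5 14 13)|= |(1 6 8 7 5)(2 10 12 11 4 14 13 3)|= 40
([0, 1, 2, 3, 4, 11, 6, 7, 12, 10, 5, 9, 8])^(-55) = (5 11 9 10)(8 12)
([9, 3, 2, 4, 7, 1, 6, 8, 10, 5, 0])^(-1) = [10, 5, 2, 1, 3, 9, 6, 4, 7, 0, 8]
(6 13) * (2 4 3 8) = (2 4 3 8)(6 13) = [0, 1, 4, 8, 3, 5, 13, 7, 2, 9, 10, 11, 12, 6]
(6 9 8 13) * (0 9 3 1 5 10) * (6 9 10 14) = (0 10)(1 5 14 6 3)(8 13 9) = [10, 5, 2, 1, 4, 14, 3, 7, 13, 8, 0, 11, 12, 9, 6]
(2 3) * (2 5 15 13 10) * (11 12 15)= [0, 1, 3, 5, 4, 11, 6, 7, 8, 9, 2, 12, 15, 10, 14, 13]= (2 3 5 11 12 15 13 10)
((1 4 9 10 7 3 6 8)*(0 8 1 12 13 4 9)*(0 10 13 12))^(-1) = ((0 8)(1 9 13 4 10 7 3 6))^(-1) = (0 8)(1 6 3 7 10 4 13 9)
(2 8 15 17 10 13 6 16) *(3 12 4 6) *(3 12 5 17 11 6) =(2 8 15 11 6 16)(3 5 17 10 13 12 4) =[0, 1, 8, 5, 3, 17, 16, 7, 15, 9, 13, 6, 4, 12, 14, 11, 2, 10]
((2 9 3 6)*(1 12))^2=(12)(2 3)(6 9)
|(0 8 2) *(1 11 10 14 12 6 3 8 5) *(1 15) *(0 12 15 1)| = 35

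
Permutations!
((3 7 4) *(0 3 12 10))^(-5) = (0 3 7 4 12 10)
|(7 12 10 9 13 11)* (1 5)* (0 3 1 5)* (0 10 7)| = 14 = |(0 3 1 10 9 13 11)(7 12)|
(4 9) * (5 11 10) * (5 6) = (4 9)(5 11 10 6) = [0, 1, 2, 3, 9, 11, 5, 7, 8, 4, 6, 10]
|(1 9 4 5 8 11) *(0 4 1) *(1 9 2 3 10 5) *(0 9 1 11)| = |(0 4 11 9 1 2 3 10 5 8)| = 10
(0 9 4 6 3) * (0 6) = (0 9 4)(3 6) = [9, 1, 2, 6, 0, 5, 3, 7, 8, 4]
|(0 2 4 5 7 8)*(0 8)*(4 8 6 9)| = |(0 2 8 6 9 4 5 7)| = 8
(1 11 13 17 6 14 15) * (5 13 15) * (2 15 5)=(1 11 5 13 17 6 14 2 15)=[0, 11, 15, 3, 4, 13, 14, 7, 8, 9, 10, 5, 12, 17, 2, 1, 16, 6]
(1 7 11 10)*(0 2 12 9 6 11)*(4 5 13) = (0 2 12 9 6 11 10 1 7)(4 5 13) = [2, 7, 12, 3, 5, 13, 11, 0, 8, 6, 1, 10, 9, 4]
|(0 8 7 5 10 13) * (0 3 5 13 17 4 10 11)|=21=|(0 8 7 13 3 5 11)(4 10 17)|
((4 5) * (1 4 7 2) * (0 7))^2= ((0 7 2 1 4 5))^2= (0 2 4)(1 5 7)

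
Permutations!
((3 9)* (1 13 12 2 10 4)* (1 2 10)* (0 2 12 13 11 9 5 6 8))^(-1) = ((13)(0 2 1 11 9 3 5 6 8)(4 12 10))^(-1) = (13)(0 8 6 5 3 9 11 1 2)(4 10 12)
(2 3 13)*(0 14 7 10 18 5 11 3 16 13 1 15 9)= (0 14 7 10 18 5 11 3 1 15 9)(2 16 13)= [14, 15, 16, 1, 4, 11, 6, 10, 8, 0, 18, 3, 12, 2, 7, 9, 13, 17, 5]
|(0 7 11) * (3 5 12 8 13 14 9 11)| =10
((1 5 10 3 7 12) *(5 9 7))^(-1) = (1 12 7 9)(3 10 5)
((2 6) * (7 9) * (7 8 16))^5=(2 6)(7 9 8 16)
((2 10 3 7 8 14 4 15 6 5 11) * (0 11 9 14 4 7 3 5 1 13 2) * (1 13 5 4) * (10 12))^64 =(1 7 9)(2 12 10 4 15 6 13)(5 8 14)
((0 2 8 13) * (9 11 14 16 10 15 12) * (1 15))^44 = (1 11)(9 10)(12 16)(14 15)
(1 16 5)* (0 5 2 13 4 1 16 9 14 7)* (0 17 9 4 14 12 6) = [5, 4, 13, 3, 1, 16, 0, 17, 8, 12, 10, 11, 6, 14, 7, 15, 2, 9] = (0 5 16 2 13 14 7 17 9 12 6)(1 4)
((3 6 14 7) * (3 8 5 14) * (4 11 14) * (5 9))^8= ((3 6)(4 11 14 7 8 9 5))^8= (4 11 14 7 8 9 5)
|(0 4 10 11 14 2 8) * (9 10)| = |(0 4 9 10 11 14 2 8)| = 8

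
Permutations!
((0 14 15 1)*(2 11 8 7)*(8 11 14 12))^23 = (0 1 15 14 2 7 8 12)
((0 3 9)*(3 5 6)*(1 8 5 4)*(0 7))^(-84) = ((0 4 1 8 5 6 3 9 7))^(-84) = (0 3 8)(1 7 6)(4 9 5)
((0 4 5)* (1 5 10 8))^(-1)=(0 5 1 8 10 4)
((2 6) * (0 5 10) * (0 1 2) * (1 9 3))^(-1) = ((0 5 10 9 3 1 2 6))^(-1) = (0 6 2 1 3 9 10 5)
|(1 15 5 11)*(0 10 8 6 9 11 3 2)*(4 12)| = 22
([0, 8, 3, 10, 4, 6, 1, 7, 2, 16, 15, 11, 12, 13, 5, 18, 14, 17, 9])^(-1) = (1 6 5 14 16 9 18 15 10 3 2 8)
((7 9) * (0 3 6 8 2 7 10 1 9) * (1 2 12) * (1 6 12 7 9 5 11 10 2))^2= (0 12 8)(1 11)(3 6 7)(5 10)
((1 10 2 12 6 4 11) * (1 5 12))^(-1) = ((1 10 2)(4 11 5 12 6))^(-1) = (1 2 10)(4 6 12 5 11)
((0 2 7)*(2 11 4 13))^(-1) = ((0 11 4 13 2 7))^(-1) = (0 7 2 13 4 11)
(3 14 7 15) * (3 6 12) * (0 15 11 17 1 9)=[15, 9, 2, 14, 4, 5, 12, 11, 8, 0, 10, 17, 3, 13, 7, 6, 16, 1]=(0 15 6 12 3 14 7 11 17 1 9)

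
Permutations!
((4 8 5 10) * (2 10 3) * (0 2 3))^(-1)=(0 5 8 4 10 2)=((0 2 10 4 8 5))^(-1)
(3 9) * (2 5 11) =(2 5 11)(3 9) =[0, 1, 5, 9, 4, 11, 6, 7, 8, 3, 10, 2]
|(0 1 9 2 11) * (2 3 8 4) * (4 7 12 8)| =21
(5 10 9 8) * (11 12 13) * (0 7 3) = (0 7 3)(5 10 9 8)(11 12 13) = [7, 1, 2, 0, 4, 10, 6, 3, 5, 8, 9, 12, 13, 11]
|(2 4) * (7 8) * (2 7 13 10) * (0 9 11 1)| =|(0 9 11 1)(2 4 7 8 13 10)| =12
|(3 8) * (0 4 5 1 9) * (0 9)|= 4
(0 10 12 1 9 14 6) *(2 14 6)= (0 10 12 1 9 6)(2 14)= [10, 9, 14, 3, 4, 5, 0, 7, 8, 6, 12, 11, 1, 13, 2]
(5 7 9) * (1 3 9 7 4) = [0, 3, 2, 9, 1, 4, 6, 7, 8, 5] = (1 3 9 5 4)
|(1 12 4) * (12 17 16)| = 5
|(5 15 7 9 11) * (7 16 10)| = |(5 15 16 10 7 9 11)| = 7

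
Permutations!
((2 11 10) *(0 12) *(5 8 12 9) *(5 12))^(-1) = ((0 9 12)(2 11 10)(5 8))^(-1) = (0 12 9)(2 10 11)(5 8)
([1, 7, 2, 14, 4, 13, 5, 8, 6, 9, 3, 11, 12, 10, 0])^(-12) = [3, 14, 2, 13, 4, 8, 7, 0, 1, 9, 5, 11, 12, 6, 10]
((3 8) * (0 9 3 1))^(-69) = (0 9 3 8 1)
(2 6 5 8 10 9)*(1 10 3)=(1 10 9 2 6 5 8 3)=[0, 10, 6, 1, 4, 8, 5, 7, 3, 2, 9]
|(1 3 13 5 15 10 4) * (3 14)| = |(1 14 3 13 5 15 10 4)| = 8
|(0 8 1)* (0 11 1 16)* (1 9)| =|(0 8 16)(1 11 9)| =3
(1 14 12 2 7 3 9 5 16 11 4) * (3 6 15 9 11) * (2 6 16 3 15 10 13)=(1 14 12 6 10 13 2 7 16 15 9 5 3 11 4)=[0, 14, 7, 11, 1, 3, 10, 16, 8, 5, 13, 4, 6, 2, 12, 9, 15]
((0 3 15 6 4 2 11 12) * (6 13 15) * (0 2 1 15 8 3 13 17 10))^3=((0 13 8 3 6 4 1 15 17 10)(2 11 12))^3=(0 3 1 10 8 4 17 13 6 15)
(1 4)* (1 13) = (1 4 13) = [0, 4, 2, 3, 13, 5, 6, 7, 8, 9, 10, 11, 12, 1]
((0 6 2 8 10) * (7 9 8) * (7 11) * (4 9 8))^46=(0 7 6 8 2 10 11)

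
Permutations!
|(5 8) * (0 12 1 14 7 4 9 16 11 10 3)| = |(0 12 1 14 7 4 9 16 11 10 3)(5 8)| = 22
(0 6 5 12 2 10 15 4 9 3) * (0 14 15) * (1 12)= (0 6 5 1 12 2 10)(3 14 15 4 9)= [6, 12, 10, 14, 9, 1, 5, 7, 8, 3, 0, 11, 2, 13, 15, 4]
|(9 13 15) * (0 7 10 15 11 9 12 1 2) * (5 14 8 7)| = |(0 5 14 8 7 10 15 12 1 2)(9 13 11)| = 30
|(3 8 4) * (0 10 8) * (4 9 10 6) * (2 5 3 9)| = |(0 6 4 9 10 8 2 5 3)| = 9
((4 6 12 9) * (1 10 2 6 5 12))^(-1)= ((1 10 2 6)(4 5 12 9))^(-1)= (1 6 2 10)(4 9 12 5)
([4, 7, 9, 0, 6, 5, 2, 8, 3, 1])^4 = (0 9 3 2 8 6 7 4 1)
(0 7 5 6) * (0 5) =(0 7)(5 6) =[7, 1, 2, 3, 4, 6, 5, 0]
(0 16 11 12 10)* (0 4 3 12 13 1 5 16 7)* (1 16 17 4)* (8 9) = (0 7)(1 5 17 4 3 12 10)(8 9)(11 13 16) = [7, 5, 2, 12, 3, 17, 6, 0, 9, 8, 1, 13, 10, 16, 14, 15, 11, 4]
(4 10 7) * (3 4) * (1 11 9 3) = [0, 11, 2, 4, 10, 5, 6, 1, 8, 3, 7, 9] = (1 11 9 3 4 10 7)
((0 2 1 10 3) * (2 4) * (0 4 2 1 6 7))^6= (0 6)(1 3)(2 7)(4 10)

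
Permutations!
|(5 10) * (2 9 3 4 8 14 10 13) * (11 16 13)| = 11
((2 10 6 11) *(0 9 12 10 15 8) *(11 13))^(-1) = (0 8 15 2 11 13 6 10 12 9)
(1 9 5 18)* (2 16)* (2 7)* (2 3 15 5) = [0, 9, 16, 15, 4, 18, 6, 3, 8, 2, 10, 11, 12, 13, 14, 5, 7, 17, 1] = (1 9 2 16 7 3 15 5 18)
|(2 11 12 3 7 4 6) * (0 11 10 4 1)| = |(0 11 12 3 7 1)(2 10 4 6)| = 12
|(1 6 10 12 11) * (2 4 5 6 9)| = |(1 9 2 4 5 6 10 12 11)| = 9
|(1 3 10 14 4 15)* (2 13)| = |(1 3 10 14 4 15)(2 13)| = 6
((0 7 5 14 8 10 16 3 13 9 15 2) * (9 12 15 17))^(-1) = ((0 7 5 14 8 10 16 3 13 12 15 2)(9 17))^(-1) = (0 2 15 12 13 3 16 10 8 14 5 7)(9 17)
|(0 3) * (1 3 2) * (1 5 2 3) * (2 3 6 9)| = 6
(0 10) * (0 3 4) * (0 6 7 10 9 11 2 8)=(0 9 11 2 8)(3 4 6 7 10)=[9, 1, 8, 4, 6, 5, 7, 10, 0, 11, 3, 2]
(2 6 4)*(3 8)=(2 6 4)(3 8)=[0, 1, 6, 8, 2, 5, 4, 7, 3]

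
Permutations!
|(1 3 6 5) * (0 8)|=4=|(0 8)(1 3 6 5)|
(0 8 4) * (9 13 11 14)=(0 8 4)(9 13 11 14)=[8, 1, 2, 3, 0, 5, 6, 7, 4, 13, 10, 14, 12, 11, 9]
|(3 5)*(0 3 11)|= 4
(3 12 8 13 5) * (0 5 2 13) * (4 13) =[5, 1, 4, 12, 13, 3, 6, 7, 0, 9, 10, 11, 8, 2] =(0 5 3 12 8)(2 4 13)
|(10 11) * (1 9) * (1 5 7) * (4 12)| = 4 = |(1 9 5 7)(4 12)(10 11)|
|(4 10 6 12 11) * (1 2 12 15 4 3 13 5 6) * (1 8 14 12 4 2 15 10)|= 36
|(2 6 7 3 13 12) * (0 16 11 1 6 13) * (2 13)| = |(0 16 11 1 6 7 3)(12 13)| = 14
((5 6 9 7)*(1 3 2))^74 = ((1 3 2)(5 6 9 7))^74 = (1 2 3)(5 9)(6 7)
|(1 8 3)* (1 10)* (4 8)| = |(1 4 8 3 10)| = 5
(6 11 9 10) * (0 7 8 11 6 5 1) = (0 7 8 11 9 10 5 1) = [7, 0, 2, 3, 4, 1, 6, 8, 11, 10, 5, 9]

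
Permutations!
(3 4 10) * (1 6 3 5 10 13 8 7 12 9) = (1 6 3 4 13 8 7 12 9)(5 10) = [0, 6, 2, 4, 13, 10, 3, 12, 7, 1, 5, 11, 9, 8]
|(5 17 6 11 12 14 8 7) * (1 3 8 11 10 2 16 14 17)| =|(1 3 8 7 5)(2 16 14 11 12 17 6 10)| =40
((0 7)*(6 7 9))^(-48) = (9)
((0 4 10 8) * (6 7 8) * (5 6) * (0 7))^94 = (0 6 5 10 4)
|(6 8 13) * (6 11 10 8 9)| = |(6 9)(8 13 11 10)| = 4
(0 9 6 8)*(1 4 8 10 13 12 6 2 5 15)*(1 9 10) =(0 10 13 12 6 1 4 8)(2 5 15 9) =[10, 4, 5, 3, 8, 15, 1, 7, 0, 2, 13, 11, 6, 12, 14, 9]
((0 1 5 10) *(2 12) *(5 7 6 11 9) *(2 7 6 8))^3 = ((0 1 6 11 9 5 10)(2 12 7 8))^3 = (0 11 10 6 5 1 9)(2 8 7 12)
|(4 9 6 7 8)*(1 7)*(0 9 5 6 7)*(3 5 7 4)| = |(0 9 4 7 8 3 5 6 1)| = 9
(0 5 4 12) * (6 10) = (0 5 4 12)(6 10) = [5, 1, 2, 3, 12, 4, 10, 7, 8, 9, 6, 11, 0]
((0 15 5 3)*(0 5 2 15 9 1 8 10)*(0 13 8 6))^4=(15)(8 10 13)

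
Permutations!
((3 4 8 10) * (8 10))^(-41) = ((3 4 10))^(-41) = (3 4 10)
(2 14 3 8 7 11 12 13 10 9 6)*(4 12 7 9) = (2 14 3 8 9 6)(4 12 13 10)(7 11) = [0, 1, 14, 8, 12, 5, 2, 11, 9, 6, 4, 7, 13, 10, 3]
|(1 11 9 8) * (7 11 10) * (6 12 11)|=|(1 10 7 6 12 11 9 8)|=8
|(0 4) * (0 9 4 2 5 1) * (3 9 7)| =|(0 2 5 1)(3 9 4 7)| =4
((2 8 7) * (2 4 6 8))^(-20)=(8)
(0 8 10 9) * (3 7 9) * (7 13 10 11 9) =(0 8 11 9)(3 13 10) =[8, 1, 2, 13, 4, 5, 6, 7, 11, 0, 3, 9, 12, 10]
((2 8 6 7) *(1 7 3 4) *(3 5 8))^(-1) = (1 4 3 2 7)(5 6 8)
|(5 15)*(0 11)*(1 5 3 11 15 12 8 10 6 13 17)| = |(0 15 3 11)(1 5 12 8 10 6 13 17)| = 8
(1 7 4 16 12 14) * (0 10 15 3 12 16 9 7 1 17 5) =(0 10 15 3 12 14 17 5)(4 9 7) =[10, 1, 2, 12, 9, 0, 6, 4, 8, 7, 15, 11, 14, 13, 17, 3, 16, 5]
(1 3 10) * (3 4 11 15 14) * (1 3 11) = (1 4)(3 10)(11 15 14) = [0, 4, 2, 10, 1, 5, 6, 7, 8, 9, 3, 15, 12, 13, 11, 14]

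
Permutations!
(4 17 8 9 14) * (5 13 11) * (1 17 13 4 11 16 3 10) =(1 17 8 9 14 11 5 4 13 16 3 10) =[0, 17, 2, 10, 13, 4, 6, 7, 9, 14, 1, 5, 12, 16, 11, 15, 3, 8]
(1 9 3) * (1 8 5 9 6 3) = [0, 6, 2, 8, 4, 9, 3, 7, 5, 1] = (1 6 3 8 5 9)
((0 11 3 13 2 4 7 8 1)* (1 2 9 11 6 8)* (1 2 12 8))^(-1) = ((0 6 1)(2 4 7)(3 13 9 11)(8 12))^(-1) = (0 1 6)(2 7 4)(3 11 9 13)(8 12)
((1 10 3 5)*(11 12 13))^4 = ((1 10 3 5)(11 12 13))^4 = (11 12 13)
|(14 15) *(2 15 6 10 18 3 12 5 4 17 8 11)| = 13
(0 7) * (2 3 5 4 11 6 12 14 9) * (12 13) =(0 7)(2 3 5 4 11 6 13 12 14 9) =[7, 1, 3, 5, 11, 4, 13, 0, 8, 2, 10, 6, 14, 12, 9]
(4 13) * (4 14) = (4 13 14) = [0, 1, 2, 3, 13, 5, 6, 7, 8, 9, 10, 11, 12, 14, 4]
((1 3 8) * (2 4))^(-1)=(1 8 3)(2 4)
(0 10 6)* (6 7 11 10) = [6, 1, 2, 3, 4, 5, 0, 11, 8, 9, 7, 10] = (0 6)(7 11 10)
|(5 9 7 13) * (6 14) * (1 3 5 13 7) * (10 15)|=|(1 3 5 9)(6 14)(10 15)|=4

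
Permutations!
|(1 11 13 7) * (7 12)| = 5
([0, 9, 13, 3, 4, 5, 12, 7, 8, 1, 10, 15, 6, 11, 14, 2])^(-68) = [0, 1, 2, 3, 4, 5, 6, 7, 8, 9, 10, 11, 12, 13, 14, 15]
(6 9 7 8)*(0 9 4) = (0 9 7 8 6 4) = [9, 1, 2, 3, 0, 5, 4, 8, 6, 7]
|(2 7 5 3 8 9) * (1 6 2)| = |(1 6 2 7 5 3 8 9)| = 8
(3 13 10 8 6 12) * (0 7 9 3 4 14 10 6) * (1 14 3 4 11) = (0 7 9 4 3 13 6 12 11 1 14 10 8) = [7, 14, 2, 13, 3, 5, 12, 9, 0, 4, 8, 1, 11, 6, 10]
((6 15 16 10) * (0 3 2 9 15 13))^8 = (0 13 6 10 16 15 9 2 3)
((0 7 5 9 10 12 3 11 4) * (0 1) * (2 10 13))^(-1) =(0 1 4 11 3 12 10 2 13 9 5 7)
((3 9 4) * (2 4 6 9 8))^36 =(9)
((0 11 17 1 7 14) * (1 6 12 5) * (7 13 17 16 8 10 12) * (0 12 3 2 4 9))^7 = (0 4 3 8 11 9 2 10 16)(1 5 12 14 7 6 17 13)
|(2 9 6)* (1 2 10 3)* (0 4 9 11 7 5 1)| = 30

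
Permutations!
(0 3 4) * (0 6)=(0 3 4 6)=[3, 1, 2, 4, 6, 5, 0]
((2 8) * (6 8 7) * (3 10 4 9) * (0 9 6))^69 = (0 8 10)(2 4 9)(3 7 6)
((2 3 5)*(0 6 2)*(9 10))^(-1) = (0 5 3 2 6)(9 10)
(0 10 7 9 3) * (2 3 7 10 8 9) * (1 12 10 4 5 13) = (0 8 9 7 2 3)(1 12 10 4 5 13) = [8, 12, 3, 0, 5, 13, 6, 2, 9, 7, 4, 11, 10, 1]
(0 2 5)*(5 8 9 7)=(0 2 8 9 7 5)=[2, 1, 8, 3, 4, 0, 6, 5, 9, 7]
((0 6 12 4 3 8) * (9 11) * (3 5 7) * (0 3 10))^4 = (0 5 6 7 12 10 4)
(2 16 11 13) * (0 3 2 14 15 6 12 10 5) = (0 3 2 16 11 13 14 15 6 12 10 5) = [3, 1, 16, 2, 4, 0, 12, 7, 8, 9, 5, 13, 10, 14, 15, 6, 11]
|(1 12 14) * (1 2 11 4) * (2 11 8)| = |(1 12 14 11 4)(2 8)| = 10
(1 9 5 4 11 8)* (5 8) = [0, 9, 2, 3, 11, 4, 6, 7, 1, 8, 10, 5] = (1 9 8)(4 11 5)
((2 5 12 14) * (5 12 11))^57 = (14)(5 11)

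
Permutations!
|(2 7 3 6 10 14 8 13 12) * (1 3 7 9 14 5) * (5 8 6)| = |(1 3 5)(2 9 14 6 10 8 13 12)| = 24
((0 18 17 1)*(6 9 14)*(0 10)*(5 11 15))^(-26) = ((0 18 17 1 10)(5 11 15)(6 9 14))^(-26) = (0 10 1 17 18)(5 11 15)(6 9 14)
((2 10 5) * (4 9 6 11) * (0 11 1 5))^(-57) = ((0 11 4 9 6 1 5 2 10))^(-57) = (0 5 9)(1 4 10)(2 6 11)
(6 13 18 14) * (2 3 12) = (2 3 12)(6 13 18 14) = [0, 1, 3, 12, 4, 5, 13, 7, 8, 9, 10, 11, 2, 18, 6, 15, 16, 17, 14]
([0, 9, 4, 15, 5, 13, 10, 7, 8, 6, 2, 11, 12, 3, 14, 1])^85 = [0, 4, 15, 10, 1, 9, 13, 7, 8, 5, 3, 11, 12, 6, 14, 2]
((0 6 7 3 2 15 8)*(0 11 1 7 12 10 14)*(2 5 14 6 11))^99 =(15)(0 11 1 7 3 5 14)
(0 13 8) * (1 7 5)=[13, 7, 2, 3, 4, 1, 6, 5, 0, 9, 10, 11, 12, 8]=(0 13 8)(1 7 5)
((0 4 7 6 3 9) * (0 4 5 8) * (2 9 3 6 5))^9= (0 9 7 8 2 4 5)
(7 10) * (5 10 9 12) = [0, 1, 2, 3, 4, 10, 6, 9, 8, 12, 7, 11, 5] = (5 10 7 9 12)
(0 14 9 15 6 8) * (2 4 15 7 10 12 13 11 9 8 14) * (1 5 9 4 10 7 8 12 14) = [2, 5, 10, 3, 15, 9, 1, 7, 0, 8, 14, 4, 13, 11, 12, 6] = (0 2 10 14 12 13 11 4 15 6 1 5 9 8)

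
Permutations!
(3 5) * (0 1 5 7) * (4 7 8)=(0 1 5 3 8 4 7)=[1, 5, 2, 8, 7, 3, 6, 0, 4]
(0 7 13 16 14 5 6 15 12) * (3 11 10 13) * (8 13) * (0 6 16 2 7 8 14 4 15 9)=(0 8 13 2 7 3 11 10 14 5 16 4 15 12 6 9)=[8, 1, 7, 11, 15, 16, 9, 3, 13, 0, 14, 10, 6, 2, 5, 12, 4]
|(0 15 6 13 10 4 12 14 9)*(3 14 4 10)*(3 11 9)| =6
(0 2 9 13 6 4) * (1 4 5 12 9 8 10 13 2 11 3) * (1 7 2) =(0 11 3 7 2 8 10 13 6 5 12 9 1 4) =[11, 4, 8, 7, 0, 12, 5, 2, 10, 1, 13, 3, 9, 6]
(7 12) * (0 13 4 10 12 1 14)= (0 13 4 10 12 7 1 14)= [13, 14, 2, 3, 10, 5, 6, 1, 8, 9, 12, 11, 7, 4, 0]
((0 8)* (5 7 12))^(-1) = ((0 8)(5 7 12))^(-1) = (0 8)(5 12 7)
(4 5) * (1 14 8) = (1 14 8)(4 5) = [0, 14, 2, 3, 5, 4, 6, 7, 1, 9, 10, 11, 12, 13, 8]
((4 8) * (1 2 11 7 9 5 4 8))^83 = (1 4 5 9 7 11 2)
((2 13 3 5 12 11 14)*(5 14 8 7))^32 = ((2 13 3 14)(5 12 11 8 7))^32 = (14)(5 11 7 12 8)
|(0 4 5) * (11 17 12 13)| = 12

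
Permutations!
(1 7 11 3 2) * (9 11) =(1 7 9 11 3 2) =[0, 7, 1, 2, 4, 5, 6, 9, 8, 11, 10, 3]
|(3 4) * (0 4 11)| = 4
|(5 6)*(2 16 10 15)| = |(2 16 10 15)(5 6)| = 4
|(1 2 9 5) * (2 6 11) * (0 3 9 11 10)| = 14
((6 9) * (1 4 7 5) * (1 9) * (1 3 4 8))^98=((1 8)(3 4 7 5 9 6))^98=(3 7 9)(4 5 6)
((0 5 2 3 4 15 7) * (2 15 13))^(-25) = ((0 5 15 7)(2 3 4 13))^(-25) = (0 7 15 5)(2 13 4 3)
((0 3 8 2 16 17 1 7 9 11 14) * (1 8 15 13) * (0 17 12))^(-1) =(0 12 16 2 8 17 14 11 9 7 1 13 15 3)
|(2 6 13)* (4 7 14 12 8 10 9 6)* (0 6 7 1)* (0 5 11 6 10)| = |(0 10 9 7 14 12 8)(1 5 11 6 13 2 4)| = 7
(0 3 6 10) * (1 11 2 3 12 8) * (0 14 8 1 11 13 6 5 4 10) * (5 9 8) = (0 12 1 13 6)(2 3 9 8 11)(4 10 14 5) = [12, 13, 3, 9, 10, 4, 0, 7, 11, 8, 14, 2, 1, 6, 5]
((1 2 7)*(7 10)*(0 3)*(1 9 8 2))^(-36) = ((0 3)(2 10 7 9 8))^(-36) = (2 8 9 7 10)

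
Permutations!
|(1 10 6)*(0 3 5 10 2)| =7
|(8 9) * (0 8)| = 3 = |(0 8 9)|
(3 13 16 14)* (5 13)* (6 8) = (3 5 13 16 14)(6 8) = [0, 1, 2, 5, 4, 13, 8, 7, 6, 9, 10, 11, 12, 16, 3, 15, 14]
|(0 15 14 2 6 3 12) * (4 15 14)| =6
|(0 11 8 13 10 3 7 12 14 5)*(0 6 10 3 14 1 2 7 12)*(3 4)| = 20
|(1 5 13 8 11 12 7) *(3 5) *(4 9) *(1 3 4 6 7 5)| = |(1 4 9 6 7 3)(5 13 8 11 12)| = 30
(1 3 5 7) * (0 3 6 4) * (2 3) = (0 2 3 5 7 1 6 4) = [2, 6, 3, 5, 0, 7, 4, 1]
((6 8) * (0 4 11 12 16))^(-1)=((0 4 11 12 16)(6 8))^(-1)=(0 16 12 11 4)(6 8)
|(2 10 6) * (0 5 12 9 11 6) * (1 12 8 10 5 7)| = 11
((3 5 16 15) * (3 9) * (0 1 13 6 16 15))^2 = (0 13 16 1 6)(3 15)(5 9)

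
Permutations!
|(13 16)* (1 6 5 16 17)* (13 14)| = |(1 6 5 16 14 13 17)| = 7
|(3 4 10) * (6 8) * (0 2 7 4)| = 6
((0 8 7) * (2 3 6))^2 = (0 7 8)(2 6 3)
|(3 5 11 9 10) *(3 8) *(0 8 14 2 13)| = |(0 8 3 5 11 9 10 14 2 13)| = 10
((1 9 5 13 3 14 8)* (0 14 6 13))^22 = (0 9 8)(1 14 5)(3 6 13) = ((0 14 8 1 9 5)(3 6 13))^22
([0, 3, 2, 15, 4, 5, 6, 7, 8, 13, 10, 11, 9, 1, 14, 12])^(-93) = [0, 12, 2, 9, 4, 5, 6, 7, 8, 3, 10, 11, 1, 15, 14, 13]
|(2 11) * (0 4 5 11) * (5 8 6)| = 7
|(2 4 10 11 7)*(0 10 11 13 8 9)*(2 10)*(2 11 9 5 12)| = |(0 11 7 10 13 8 5 12 2 4 9)| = 11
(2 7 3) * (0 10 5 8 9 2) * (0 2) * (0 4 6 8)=(0 10 5)(2 7 3)(4 6 8 9)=[10, 1, 7, 2, 6, 0, 8, 3, 9, 4, 5]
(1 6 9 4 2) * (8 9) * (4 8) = (1 6 4 2)(8 9) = [0, 6, 1, 3, 2, 5, 4, 7, 9, 8]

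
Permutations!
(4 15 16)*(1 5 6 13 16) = (1 5 6 13 16 4 15) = [0, 5, 2, 3, 15, 6, 13, 7, 8, 9, 10, 11, 12, 16, 14, 1, 4]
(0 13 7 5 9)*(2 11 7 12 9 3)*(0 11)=(0 13 12 9 11 7 5 3 2)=[13, 1, 0, 2, 4, 3, 6, 5, 8, 11, 10, 7, 9, 12]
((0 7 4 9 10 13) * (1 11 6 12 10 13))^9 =(0 13 9 4 7)(1 10 12 6 11)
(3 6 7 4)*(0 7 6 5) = [7, 1, 2, 5, 3, 0, 6, 4] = (0 7 4 3 5)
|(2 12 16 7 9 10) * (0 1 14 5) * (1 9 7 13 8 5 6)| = |(0 9 10 2 12 16 13 8 5)(1 14 6)| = 9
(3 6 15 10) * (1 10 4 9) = (1 10 3 6 15 4 9) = [0, 10, 2, 6, 9, 5, 15, 7, 8, 1, 3, 11, 12, 13, 14, 4]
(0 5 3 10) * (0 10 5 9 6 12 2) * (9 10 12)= (0 10 12 2)(3 5)(6 9)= [10, 1, 0, 5, 4, 3, 9, 7, 8, 6, 12, 11, 2]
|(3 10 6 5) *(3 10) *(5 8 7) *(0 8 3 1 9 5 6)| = |(0 8 7 6 3 1 9 5 10)| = 9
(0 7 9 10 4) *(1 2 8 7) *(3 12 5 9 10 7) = (0 1 2 8 3 12 5 9 7 10 4) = [1, 2, 8, 12, 0, 9, 6, 10, 3, 7, 4, 11, 5]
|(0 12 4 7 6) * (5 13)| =10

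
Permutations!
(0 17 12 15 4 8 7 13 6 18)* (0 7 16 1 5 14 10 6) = (0 17 12 15 4 8 16 1 5 14 10 6 18 7 13) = [17, 5, 2, 3, 8, 14, 18, 13, 16, 9, 6, 11, 15, 0, 10, 4, 1, 12, 7]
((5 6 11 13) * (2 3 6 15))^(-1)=((2 3 6 11 13 5 15))^(-1)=(2 15 5 13 11 6 3)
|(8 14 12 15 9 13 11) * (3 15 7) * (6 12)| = |(3 15 9 13 11 8 14 6 12 7)| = 10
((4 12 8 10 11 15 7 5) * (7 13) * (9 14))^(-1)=((4 12 8 10 11 15 13 7 5)(9 14))^(-1)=(4 5 7 13 15 11 10 8 12)(9 14)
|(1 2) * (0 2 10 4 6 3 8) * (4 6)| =|(0 2 1 10 6 3 8)| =7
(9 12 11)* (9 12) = (11 12) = [0, 1, 2, 3, 4, 5, 6, 7, 8, 9, 10, 12, 11]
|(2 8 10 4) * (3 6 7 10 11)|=|(2 8 11 3 6 7 10 4)|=8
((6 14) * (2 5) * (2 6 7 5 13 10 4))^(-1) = ((2 13 10 4)(5 6 14 7))^(-1) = (2 4 10 13)(5 7 14 6)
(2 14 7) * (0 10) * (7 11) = (0 10)(2 14 11 7) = [10, 1, 14, 3, 4, 5, 6, 2, 8, 9, 0, 7, 12, 13, 11]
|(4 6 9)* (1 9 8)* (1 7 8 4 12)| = 6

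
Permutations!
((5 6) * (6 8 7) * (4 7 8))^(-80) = ((8)(4 7 6 5))^(-80) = (8)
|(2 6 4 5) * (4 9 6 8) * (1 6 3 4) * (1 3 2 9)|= 6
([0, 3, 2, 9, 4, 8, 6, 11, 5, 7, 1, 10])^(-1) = [0, 10, 2, 1, 4, 8, 6, 9, 5, 3, 11, 7]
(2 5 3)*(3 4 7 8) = (2 5 4 7 8 3) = [0, 1, 5, 2, 7, 4, 6, 8, 3]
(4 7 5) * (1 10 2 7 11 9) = (1 10 2 7 5 4 11 9) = [0, 10, 7, 3, 11, 4, 6, 5, 8, 1, 2, 9]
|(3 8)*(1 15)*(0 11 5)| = 6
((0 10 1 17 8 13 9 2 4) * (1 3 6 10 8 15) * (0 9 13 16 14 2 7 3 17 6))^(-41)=(0 2 3 14 7 16 9 8 4)(1 15 17 10 6)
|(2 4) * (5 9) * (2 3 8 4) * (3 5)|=5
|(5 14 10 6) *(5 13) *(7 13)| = 6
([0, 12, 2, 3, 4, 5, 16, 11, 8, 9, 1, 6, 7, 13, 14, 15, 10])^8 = (1 12 7 11 6 16 10)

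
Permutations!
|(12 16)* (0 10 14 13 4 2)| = 6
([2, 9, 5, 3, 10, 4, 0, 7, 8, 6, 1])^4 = (0 10)(1 2)(4 6)(5 9)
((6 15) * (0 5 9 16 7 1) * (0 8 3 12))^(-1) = ((0 5 9 16 7 1 8 3 12)(6 15))^(-1) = (0 12 3 8 1 7 16 9 5)(6 15)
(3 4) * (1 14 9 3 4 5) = (1 14 9 3 5) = [0, 14, 2, 5, 4, 1, 6, 7, 8, 3, 10, 11, 12, 13, 9]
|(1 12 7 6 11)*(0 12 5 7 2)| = |(0 12 2)(1 5 7 6 11)| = 15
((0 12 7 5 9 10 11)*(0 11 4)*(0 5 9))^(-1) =(0 5 4 10 9 7 12)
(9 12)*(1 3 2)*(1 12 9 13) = [0, 3, 12, 2, 4, 5, 6, 7, 8, 9, 10, 11, 13, 1] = (1 3 2 12 13)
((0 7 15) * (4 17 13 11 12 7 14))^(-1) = ((0 14 4 17 13 11 12 7 15))^(-1) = (0 15 7 12 11 13 17 4 14)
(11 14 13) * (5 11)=(5 11 14 13)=[0, 1, 2, 3, 4, 11, 6, 7, 8, 9, 10, 14, 12, 5, 13]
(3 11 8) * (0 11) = (0 11 8 3) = [11, 1, 2, 0, 4, 5, 6, 7, 3, 9, 10, 8]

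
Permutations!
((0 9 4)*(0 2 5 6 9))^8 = (2 9 5 4 6)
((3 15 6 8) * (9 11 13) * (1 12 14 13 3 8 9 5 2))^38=((1 12 14 13 5 2)(3 15 6 9 11))^38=(1 14 5)(2 12 13)(3 9 15 11 6)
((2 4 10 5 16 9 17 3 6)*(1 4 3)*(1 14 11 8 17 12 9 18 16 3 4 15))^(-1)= ((1 15)(2 4 10 5 3 6)(8 17 14 11)(9 12)(16 18))^(-1)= (1 15)(2 6 3 5 10 4)(8 11 14 17)(9 12)(16 18)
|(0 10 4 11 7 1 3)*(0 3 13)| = 7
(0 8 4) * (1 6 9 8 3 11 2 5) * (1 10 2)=[3, 6, 5, 11, 0, 10, 9, 7, 4, 8, 2, 1]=(0 3 11 1 6 9 8 4)(2 5 10)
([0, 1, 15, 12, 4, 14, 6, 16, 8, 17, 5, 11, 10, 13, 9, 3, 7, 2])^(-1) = (2 17 9 14 5 10 12 3 15)(7 16)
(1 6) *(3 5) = (1 6)(3 5) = [0, 6, 2, 5, 4, 3, 1]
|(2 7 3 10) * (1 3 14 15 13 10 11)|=6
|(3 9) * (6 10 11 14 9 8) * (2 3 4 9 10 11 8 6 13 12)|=|(2 3 6 11 14 10 8 13 12)(4 9)|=18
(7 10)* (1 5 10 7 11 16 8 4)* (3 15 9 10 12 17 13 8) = [0, 5, 2, 15, 1, 12, 6, 7, 4, 10, 11, 16, 17, 8, 14, 9, 3, 13] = (1 5 12 17 13 8 4)(3 15 9 10 11 16)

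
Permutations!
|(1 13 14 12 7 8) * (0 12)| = 7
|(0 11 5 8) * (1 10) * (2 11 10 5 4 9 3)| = |(0 10 1 5 8)(2 11 4 9 3)| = 5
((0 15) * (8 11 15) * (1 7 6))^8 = ((0 8 11 15)(1 7 6))^8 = (15)(1 6 7)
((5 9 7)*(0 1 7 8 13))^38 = (0 5 13 7 8 1 9)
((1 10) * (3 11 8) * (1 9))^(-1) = ((1 10 9)(3 11 8))^(-1) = (1 9 10)(3 8 11)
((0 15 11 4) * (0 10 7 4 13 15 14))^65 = (0 14)(4 7 10)(11 15 13)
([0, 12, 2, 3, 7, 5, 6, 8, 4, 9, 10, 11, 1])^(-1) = [0, 12, 2, 3, 8, 5, 6, 4, 7, 9, 10, 11, 1]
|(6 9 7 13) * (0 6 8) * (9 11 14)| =|(0 6 11 14 9 7 13 8)| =8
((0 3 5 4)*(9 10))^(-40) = (10) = ((0 3 5 4)(9 10))^(-40)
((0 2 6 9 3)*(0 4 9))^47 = ((0 2 6)(3 4 9))^47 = (0 6 2)(3 9 4)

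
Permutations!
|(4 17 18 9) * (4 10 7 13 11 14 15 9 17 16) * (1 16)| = 42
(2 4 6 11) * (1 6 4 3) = (1 6 11 2 3) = [0, 6, 3, 1, 4, 5, 11, 7, 8, 9, 10, 2]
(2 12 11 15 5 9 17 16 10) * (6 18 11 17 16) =(2 12 17 6 18 11 15 5 9 16 10) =[0, 1, 12, 3, 4, 9, 18, 7, 8, 16, 2, 15, 17, 13, 14, 5, 10, 6, 11]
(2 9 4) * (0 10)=(0 10)(2 9 4)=[10, 1, 9, 3, 2, 5, 6, 7, 8, 4, 0]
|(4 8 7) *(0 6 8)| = |(0 6 8 7 4)| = 5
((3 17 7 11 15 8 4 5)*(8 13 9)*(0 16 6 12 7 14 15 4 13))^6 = ((0 16 6 12 7 11 4 5 3 17 14 15)(8 13 9))^6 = (0 4)(3 6)(5 16)(7 14)(11 15)(12 17)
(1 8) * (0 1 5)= (0 1 8 5)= [1, 8, 2, 3, 4, 0, 6, 7, 5]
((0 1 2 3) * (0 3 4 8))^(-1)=(0 8 4 2 1)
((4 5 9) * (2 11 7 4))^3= (2 4)(5 11)(7 9)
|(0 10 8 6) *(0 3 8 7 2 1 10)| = |(1 10 7 2)(3 8 6)| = 12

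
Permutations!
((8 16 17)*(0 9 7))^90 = (17)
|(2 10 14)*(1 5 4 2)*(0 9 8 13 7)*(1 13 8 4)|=8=|(0 9 4 2 10 14 13 7)(1 5)|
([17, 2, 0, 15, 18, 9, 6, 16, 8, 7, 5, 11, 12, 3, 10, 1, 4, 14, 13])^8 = [4, 7, 16, 5, 17, 15, 6, 2, 8, 1, 3, 11, 12, 10, 13, 9, 0, 18, 14]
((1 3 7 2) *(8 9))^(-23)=(1 3 7 2)(8 9)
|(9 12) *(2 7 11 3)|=4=|(2 7 11 3)(9 12)|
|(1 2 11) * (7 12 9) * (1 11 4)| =|(1 2 4)(7 12 9)| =3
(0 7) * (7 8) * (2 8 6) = [6, 1, 8, 3, 4, 5, 2, 0, 7] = (0 6 2 8 7)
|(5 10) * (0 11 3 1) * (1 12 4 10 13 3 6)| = |(0 11 6 1)(3 12 4 10 5 13)| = 12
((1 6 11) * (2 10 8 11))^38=((1 6 2 10 8 11))^38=(1 2 8)(6 10 11)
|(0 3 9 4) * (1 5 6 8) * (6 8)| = 12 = |(0 3 9 4)(1 5 8)|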